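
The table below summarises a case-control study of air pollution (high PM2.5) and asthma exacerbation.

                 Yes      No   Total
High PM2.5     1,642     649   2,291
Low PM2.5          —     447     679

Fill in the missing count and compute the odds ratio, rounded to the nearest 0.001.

The missing cell is in the unexposed row: 679 − 447 = 232.
So a = 1642, b = 649, c = 232, d = 447.
OR = (a·d)/(b·c) = (1642 × 447) / (649 × 232) = 733974 / 150568 = 4.87470

4.875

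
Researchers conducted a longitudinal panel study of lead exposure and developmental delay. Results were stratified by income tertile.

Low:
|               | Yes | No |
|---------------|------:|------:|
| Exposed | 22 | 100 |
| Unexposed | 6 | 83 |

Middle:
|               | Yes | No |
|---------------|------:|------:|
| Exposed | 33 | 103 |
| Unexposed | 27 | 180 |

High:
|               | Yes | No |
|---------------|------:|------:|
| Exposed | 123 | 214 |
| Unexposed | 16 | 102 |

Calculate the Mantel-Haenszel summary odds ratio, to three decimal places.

OR_MH = Σ(aᵢdᵢ/nᵢ) / Σ(bᵢcᵢ/nᵢ), where nᵢ is the stratum total.
Stratum 1 (Low): n = 211; a·d/n = 22·83/211 = 8.6540; b·c/n = 100·6/211 = 2.8436
Stratum 2 (Middle): n = 343; a·d/n = 33·180/343 = 17.3178; b·c/n = 103·27/343 = 8.1079
Stratum 3 (High): n = 455; a·d/n = 123·102/455 = 27.5736; b·c/n = 214·16/455 = 7.5253
OR_MH = (8.6540 + 17.3178 + 27.5736) / (2.8436 + 8.1079 + 7.5253) = 53.5454 / 18.4767 = 2.89799

2.898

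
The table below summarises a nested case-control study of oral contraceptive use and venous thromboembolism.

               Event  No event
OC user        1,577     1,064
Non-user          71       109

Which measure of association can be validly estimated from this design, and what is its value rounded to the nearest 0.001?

2.275

Cells: a = 1577, b = 1064, c = 71, d = 109.
This is a nested case-control study: participants were sampled on outcome status, so risks in the source population cannot be estimated directly — relative risk is not valid here. The odds ratio is the appropriate measure.
OR = (a·d)/(b·c) = (1577 × 109) / (1064 × 71) = 171893 / 75544 = 2.27540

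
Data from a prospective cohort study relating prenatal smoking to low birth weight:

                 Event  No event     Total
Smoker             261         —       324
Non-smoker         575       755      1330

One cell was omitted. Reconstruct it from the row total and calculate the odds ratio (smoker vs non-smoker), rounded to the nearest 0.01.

The missing cell is in the exposed row: 324 − 261 = 63.
So a = 261, b = 63, c = 575, d = 755.
OR = (a·d)/(b·c) = (261 × 755) / (63 × 575) = 197055 / 36225 = 5.43975

5.44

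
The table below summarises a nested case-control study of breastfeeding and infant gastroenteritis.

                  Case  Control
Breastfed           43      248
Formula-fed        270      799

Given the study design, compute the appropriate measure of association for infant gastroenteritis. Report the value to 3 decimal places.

0.513

Cells: a = 43, b = 248, c = 270, d = 799.
This is a nested case-control study: participants were sampled on outcome status, so risks in the source population cannot be estimated directly — relative risk is not valid here. The odds ratio is the appropriate measure.
OR = (a·d)/(b·c) = (43 × 799) / (248 × 270) = 34357 / 66960 = 0.51310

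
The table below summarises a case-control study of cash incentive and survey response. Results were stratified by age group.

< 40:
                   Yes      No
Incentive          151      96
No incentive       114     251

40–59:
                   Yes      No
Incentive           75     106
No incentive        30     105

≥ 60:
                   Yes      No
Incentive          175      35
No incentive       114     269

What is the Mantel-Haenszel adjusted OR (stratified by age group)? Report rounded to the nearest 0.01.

OR_MH = Σ(aᵢdᵢ/nᵢ) / Σ(bᵢcᵢ/nᵢ), where nᵢ is the stratum total.
Stratum 1 (< 40): n = 612; a·d/n = 151·251/612 = 61.9297; b·c/n = 96·114/612 = 17.8824
Stratum 2 (40–59): n = 316; a·d/n = 75·105/316 = 24.9209; b·c/n = 106·30/316 = 10.0633
Stratum 3 (≥ 60): n = 593; a·d/n = 175·269/593 = 79.3845; b·c/n = 35·114/593 = 6.7285
OR_MH = (61.9297 + 24.9209 + 79.3845) / (17.8824 + 10.0633 + 6.7285) = 166.2351 / 34.6741 = 4.79421

4.79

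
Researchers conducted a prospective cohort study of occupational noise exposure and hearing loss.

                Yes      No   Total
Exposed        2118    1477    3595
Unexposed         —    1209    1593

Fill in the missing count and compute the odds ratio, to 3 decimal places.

4.515

The missing cell is in the unexposed row: 1593 − 1209 = 384.
So a = 2118, b = 1477, c = 384, d = 1209.
OR = (a·d)/(b·c) = (2118 × 1209) / (1477 × 384) = 2560662 / 567168 = 4.51482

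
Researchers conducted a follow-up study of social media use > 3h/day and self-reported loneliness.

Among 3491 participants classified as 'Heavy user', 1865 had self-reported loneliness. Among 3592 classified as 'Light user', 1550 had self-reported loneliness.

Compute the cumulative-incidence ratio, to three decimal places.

1.238

From the description: a = 1865, b = 1626, c = 1550, d = 2042.
Risk in exposed = 1865/3491 = 0.53423; risk in unexposed = 1550/3592 = 0.43151.
RR = 0.53423 / 0.43151 = 1.23804
The risk among the exposed is 1.24 times that among the unexposed.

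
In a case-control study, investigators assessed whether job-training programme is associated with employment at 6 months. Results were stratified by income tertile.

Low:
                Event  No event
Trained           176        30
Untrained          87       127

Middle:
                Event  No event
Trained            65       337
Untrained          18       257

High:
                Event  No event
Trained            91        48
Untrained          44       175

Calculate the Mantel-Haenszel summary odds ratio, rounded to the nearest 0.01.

5.81

OR_MH = Σ(aᵢdᵢ/nᵢ) / Σ(bᵢcᵢ/nᵢ), where nᵢ is the stratum total.
Stratum 1 (Low): n = 420; a·d/n = 176·127/420 = 53.2190; b·c/n = 30·87/420 = 6.2143
Stratum 2 (Middle): n = 677; a·d/n = 65·257/677 = 24.6750; b·c/n = 337·18/677 = 8.9601
Stratum 3 (High): n = 358; a·d/n = 91·175/358 = 44.4832; b·c/n = 48·44/358 = 5.8994
OR_MH = (53.2190 + 24.6750 + 44.4832) / (6.2143 + 8.9601 + 5.8994) = 122.3773 / 21.0738 = 5.80707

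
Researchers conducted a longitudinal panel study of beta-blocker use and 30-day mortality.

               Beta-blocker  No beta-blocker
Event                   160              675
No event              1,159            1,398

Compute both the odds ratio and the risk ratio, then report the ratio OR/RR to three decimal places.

0.767

Reading the table with exposure as columns: a = 160 (Beta-blocker, case), b = 1159 (Beta-blocker, non-case), c = 675 (No beta-blocker, case), d = 1398.
OR = (160·1398)/(1159·675) = 223680/782325 = 0.28592
Risk in exposed = 160/1319 = 0.12130; risk in unexposed = 675/2073 = 0.32562; RR = 0.37254
OR/RR = 0.28592 / 0.37254 = 0.76748
The outcome is not rare, so the OR lies further from 1 than the RR.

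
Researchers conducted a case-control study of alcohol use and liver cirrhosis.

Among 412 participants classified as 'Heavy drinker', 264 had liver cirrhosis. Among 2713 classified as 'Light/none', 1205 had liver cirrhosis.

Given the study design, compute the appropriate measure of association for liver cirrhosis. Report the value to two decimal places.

2.23

From the description: a = 264, b = 148, c = 1205, d = 1508.
This is a case-control study: participants were sampled on outcome status, so risks in the source population cannot be estimated directly — relative risk is not valid here. The odds ratio is the appropriate measure.
OR = (a·d)/(b·c) = (264 × 1508) / (148 × 1205) = 398112 / 178340 = 2.23232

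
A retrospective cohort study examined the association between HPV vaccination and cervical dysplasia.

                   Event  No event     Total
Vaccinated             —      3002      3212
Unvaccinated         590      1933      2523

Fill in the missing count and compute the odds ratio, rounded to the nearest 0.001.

0.229

The missing cell is in the exposed row: 3212 − 3002 = 210.
So a = 210, b = 3002, c = 590, d = 1933.
OR = (a·d)/(b·c) = (210 × 1933) / (3002 × 590) = 405930 / 1771180 = 0.22919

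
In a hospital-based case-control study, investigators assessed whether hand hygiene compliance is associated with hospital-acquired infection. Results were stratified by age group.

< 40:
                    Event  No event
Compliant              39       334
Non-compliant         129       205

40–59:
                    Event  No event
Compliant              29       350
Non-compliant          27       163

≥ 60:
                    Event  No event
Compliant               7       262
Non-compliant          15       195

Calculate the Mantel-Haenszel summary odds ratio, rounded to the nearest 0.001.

0.262

OR_MH = Σ(aᵢdᵢ/nᵢ) / Σ(bᵢcᵢ/nᵢ), where nᵢ is the stratum total.
Stratum 1 (< 40): n = 707; a·d/n = 39·205/707 = 11.3083; b·c/n = 334·129/707 = 60.9420
Stratum 2 (40–59): n = 569; a·d/n = 29·163/569 = 8.3076; b·c/n = 350·27/569 = 16.6081
Stratum 3 (≥ 60): n = 479; a·d/n = 7·195/479 = 2.8497; b·c/n = 262·15/479 = 8.2046
OR_MH = (11.3083 + 8.3076 + 2.8497) / (60.9420 + 16.6081 + 8.2046) = 22.4656 / 85.7547 = 0.26198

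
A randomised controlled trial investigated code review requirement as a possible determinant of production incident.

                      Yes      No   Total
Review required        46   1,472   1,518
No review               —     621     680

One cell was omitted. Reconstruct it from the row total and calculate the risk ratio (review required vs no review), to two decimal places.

The missing cell is in the unexposed row: 680 − 621 = 59.
So a = 46, b = 1472, c = 59, d = 621.
RR = [a/(a+b)] / [c/(c+d)] = (46/1518) / (59/680) = 0.03030/0.08676 = 0.34926

0.35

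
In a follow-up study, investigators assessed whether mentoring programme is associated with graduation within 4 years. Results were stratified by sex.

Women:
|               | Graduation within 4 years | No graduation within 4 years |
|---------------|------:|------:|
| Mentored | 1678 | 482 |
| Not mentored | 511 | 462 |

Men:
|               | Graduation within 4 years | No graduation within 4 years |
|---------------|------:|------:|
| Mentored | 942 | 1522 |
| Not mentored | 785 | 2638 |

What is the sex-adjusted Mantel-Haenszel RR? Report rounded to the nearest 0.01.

1.57

RR_MH = Σ(aᵢ·n₀ᵢ/nᵢ) / Σ(cᵢ·n₁ᵢ/nᵢ), with n₁ᵢ = aᵢ+bᵢ (exposed), n₀ᵢ = cᵢ+dᵢ (unexposed), nᵢ = n₁ᵢ+n₀ᵢ.
Stratum 1 (Women): n₁ = 2160, n₀ = 973, n = 3133; a·n₀/n = 1678·973/3133 = 521.1280; c·n₁/n = 511·2160/3133 = 352.3013
Stratum 2 (Men): n₁ = 2464, n₀ = 3423, n = 5887; a·n₀/n = 942·3423/5887 = 547.7265; c·n₁/n = 785·2464/5887 = 328.5612
RR_MH = (521.1280 + 547.7265) / (352.3013 + 328.5612) = 1068.8545 / 680.8625 = 1.56985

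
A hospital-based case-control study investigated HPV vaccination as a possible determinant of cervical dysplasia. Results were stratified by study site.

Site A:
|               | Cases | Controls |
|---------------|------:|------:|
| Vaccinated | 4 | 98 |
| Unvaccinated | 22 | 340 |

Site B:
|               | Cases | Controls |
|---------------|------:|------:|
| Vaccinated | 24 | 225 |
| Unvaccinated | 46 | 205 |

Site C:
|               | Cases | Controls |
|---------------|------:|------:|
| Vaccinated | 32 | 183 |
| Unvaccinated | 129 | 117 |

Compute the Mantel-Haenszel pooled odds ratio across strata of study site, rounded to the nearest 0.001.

0.273

OR_MH = Σ(aᵢdᵢ/nᵢ) / Σ(bᵢcᵢ/nᵢ), where nᵢ is the stratum total.
Stratum 1 (Site A): n = 464; a·d/n = 4·340/464 = 2.9310; b·c/n = 98·22/464 = 4.6466
Stratum 2 (Site B): n = 500; a·d/n = 24·205/500 = 9.8400; b·c/n = 225·46/500 = 20.7000
Stratum 3 (Site C): n = 461; a·d/n = 32·117/461 = 8.1215; b·c/n = 183·129/461 = 51.2082
OR_MH = (2.9310 + 9.8400 + 8.1215) / (4.6466 + 20.7000 + 51.2082) = 20.8925 / 76.5548 = 0.27291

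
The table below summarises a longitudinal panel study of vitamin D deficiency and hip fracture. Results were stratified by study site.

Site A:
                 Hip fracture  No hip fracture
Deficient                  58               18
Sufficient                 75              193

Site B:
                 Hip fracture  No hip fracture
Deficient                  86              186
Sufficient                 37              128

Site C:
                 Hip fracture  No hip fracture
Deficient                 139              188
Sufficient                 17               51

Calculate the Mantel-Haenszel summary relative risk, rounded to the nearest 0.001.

1.893

RR_MH = Σ(aᵢ·n₀ᵢ/nᵢ) / Σ(cᵢ·n₁ᵢ/nᵢ), with n₁ᵢ = aᵢ+bᵢ (exposed), n₀ᵢ = cᵢ+dᵢ (unexposed), nᵢ = n₁ᵢ+n₀ᵢ.
Stratum 1 (Site A): n₁ = 76, n₀ = 268, n = 344; a·n₀/n = 58·268/344 = 45.1860; c·n₁/n = 75·76/344 = 16.5698
Stratum 2 (Site B): n₁ = 272, n₀ = 165, n = 437; a·n₀/n = 86·165/437 = 32.4714; c·n₁/n = 37·272/437 = 23.0297
Stratum 3 (Site C): n₁ = 327, n₀ = 68, n = 395; a·n₀/n = 139·68/395 = 23.9291; c·n₁/n = 17·327/395 = 14.0734
RR_MH = (45.1860 + 32.4714 + 23.9291) / (16.5698 + 23.0297 + 14.0734) = 101.5866 / 53.6729 = 1.89270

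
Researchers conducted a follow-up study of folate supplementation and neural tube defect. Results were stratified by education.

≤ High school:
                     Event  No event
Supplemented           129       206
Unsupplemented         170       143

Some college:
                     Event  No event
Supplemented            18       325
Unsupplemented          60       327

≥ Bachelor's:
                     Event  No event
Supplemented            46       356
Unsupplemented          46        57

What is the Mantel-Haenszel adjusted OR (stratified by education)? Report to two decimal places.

0.37

OR_MH = Σ(aᵢdᵢ/nᵢ) / Σ(bᵢcᵢ/nᵢ), where nᵢ is the stratum total.
Stratum 1 (≤ High school): n = 648; a·d/n = 129·143/648 = 28.4676; b·c/n = 206·170/648 = 54.0432
Stratum 2 (Some college): n = 730; a·d/n = 18·327/730 = 8.0630; b·c/n = 325·60/730 = 26.7123
Stratum 3 (≥ Bachelor's): n = 505; a·d/n = 46·57/505 = 5.1921; b·c/n = 356·46/505 = 32.4277
OR_MH = (28.4676 + 8.0630 + 5.1921) / (54.0432 + 26.7123 + 32.4277) = 41.7227 / 113.1833 = 0.36863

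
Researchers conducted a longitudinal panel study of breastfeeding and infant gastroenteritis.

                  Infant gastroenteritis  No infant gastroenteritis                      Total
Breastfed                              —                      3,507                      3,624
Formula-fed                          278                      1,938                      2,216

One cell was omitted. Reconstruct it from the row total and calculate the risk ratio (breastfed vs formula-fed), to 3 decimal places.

0.257

The missing cell is in the exposed row: 3624 − 3507 = 117.
So a = 117, b = 3507, c = 278, d = 1938.
RR = [a/(a+b)] / [c/(c+d)] = (117/3624) / (278/2216) = 0.03228/0.12545 = 0.25735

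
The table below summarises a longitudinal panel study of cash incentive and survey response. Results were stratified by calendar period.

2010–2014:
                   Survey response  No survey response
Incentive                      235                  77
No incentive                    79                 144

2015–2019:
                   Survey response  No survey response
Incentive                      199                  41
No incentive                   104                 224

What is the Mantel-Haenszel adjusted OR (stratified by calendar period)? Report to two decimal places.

OR_MH = Σ(aᵢdᵢ/nᵢ) / Σ(bᵢcᵢ/nᵢ), where nᵢ is the stratum total.
Stratum 1 (2010–2014): n = 535; a·d/n = 235·144/535 = 63.2523; b·c/n = 77·79/535 = 11.3701
Stratum 2 (2015–2019): n = 568; a·d/n = 199·224/568 = 78.4789; b·c/n = 41·104/568 = 7.5070
OR_MH = (63.2523 + 78.4789) / (11.3701 + 7.5070) = 141.7312 / 18.8771 = 7.50809

7.51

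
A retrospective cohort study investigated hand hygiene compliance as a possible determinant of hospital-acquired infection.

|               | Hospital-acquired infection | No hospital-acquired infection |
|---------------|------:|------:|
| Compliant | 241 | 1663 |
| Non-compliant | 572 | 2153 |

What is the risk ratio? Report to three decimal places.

Cells: a = 241, b = 1663, c = 572, d = 2153.
Risk in exposed = 241/1904 = 0.12658; risk in unexposed = 572/2725 = 0.20991.
RR = 0.12658 / 0.20991 = 0.60300
The risk is 40% lower among the exposed than among the unexposed.

0.603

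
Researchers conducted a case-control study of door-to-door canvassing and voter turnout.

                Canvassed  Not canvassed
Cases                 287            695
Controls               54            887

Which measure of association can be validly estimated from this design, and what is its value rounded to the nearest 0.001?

6.783

Reading the table with exposure as columns: a = 287 (Canvassed, case), b = 54 (Canvassed, non-case), c = 695 (Not canvassed, case), d = 887.
This is a case-control study: participants were sampled on outcome status, so risks in the source population cannot be estimated directly — relative risk is not valid here. The odds ratio is the appropriate measure.
OR = (a·d)/(b·c) = (287 × 887) / (54 × 695) = 254569 / 37530 = 6.78308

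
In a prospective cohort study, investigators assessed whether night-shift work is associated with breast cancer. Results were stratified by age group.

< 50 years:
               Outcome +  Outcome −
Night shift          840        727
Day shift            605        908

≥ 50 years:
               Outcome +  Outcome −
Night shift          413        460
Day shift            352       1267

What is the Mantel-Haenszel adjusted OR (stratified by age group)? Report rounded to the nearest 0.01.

2.20

OR_MH = Σ(aᵢdᵢ/nᵢ) / Σ(bᵢcᵢ/nᵢ), where nᵢ is the stratum total.
Stratum 1 (< 50 years): n = 3080; a·d/n = 840·908/3080 = 247.6364; b·c/n = 727·605/3080 = 142.8036
Stratum 2 (≥ 50 years): n = 2492; a·d/n = 413·1267/2492 = 209.9803; b·c/n = 460·352/2492 = 64.9759
OR_MH = (247.6364 + 209.9803) / (142.8036 + 64.9759) = 457.6167 / 207.7795 = 2.20242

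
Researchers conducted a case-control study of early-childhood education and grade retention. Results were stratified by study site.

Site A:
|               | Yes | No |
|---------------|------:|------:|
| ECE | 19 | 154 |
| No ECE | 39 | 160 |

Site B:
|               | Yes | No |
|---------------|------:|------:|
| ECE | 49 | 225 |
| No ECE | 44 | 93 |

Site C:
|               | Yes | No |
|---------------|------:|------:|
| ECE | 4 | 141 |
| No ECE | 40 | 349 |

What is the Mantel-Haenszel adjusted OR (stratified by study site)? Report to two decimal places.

OR_MH = Σ(aᵢdᵢ/nᵢ) / Σ(bᵢcᵢ/nᵢ), where nᵢ is the stratum total.
Stratum 1 (Site A): n = 372; a·d/n = 19·160/372 = 8.1720; b·c/n = 154·39/372 = 16.1452
Stratum 2 (Site B): n = 411; a·d/n = 49·93/411 = 11.0876; b·c/n = 225·44/411 = 24.0876
Stratum 3 (Site C): n = 534; a·d/n = 4·349/534 = 2.6142; b·c/n = 141·40/534 = 10.5618
OR_MH = (8.1720 + 11.0876 + 2.6142) / (16.1452 + 24.0876 + 10.5618) = 21.8739 / 50.7946 = 0.43063

0.43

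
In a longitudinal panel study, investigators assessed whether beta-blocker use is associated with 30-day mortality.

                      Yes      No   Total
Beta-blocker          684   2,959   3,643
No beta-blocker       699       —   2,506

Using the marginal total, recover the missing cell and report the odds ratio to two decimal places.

The missing cell is in the unexposed row: 2506 − 699 = 1807.
So a = 684, b = 2959, c = 699, d = 1807.
OR = (a·d)/(b·c) = (684 × 1807) / (2959 × 699) = 1235988 / 2068341 = 0.59757

0.60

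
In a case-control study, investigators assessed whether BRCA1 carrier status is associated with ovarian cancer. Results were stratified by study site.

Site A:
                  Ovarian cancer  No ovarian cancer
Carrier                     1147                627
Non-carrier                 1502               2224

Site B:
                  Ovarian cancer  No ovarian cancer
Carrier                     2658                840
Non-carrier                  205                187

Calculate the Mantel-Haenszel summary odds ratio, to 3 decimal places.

OR_MH = Σ(aᵢdᵢ/nᵢ) / Σ(bᵢcᵢ/nᵢ), where nᵢ is the stratum total.
Stratum 1 (Site A): n = 5500; a·d/n = 1147·2224/5500 = 463.8051; b·c/n = 627·1502/5500 = 171.2280
Stratum 2 (Site B): n = 3890; a·d/n = 2658·187/3890 = 127.7753; b·c/n = 840·205/3890 = 44.2674
OR_MH = (463.8051 + 127.7753) / (171.2280 + 44.2674) = 591.5804 / 215.4954 = 2.74521

2.745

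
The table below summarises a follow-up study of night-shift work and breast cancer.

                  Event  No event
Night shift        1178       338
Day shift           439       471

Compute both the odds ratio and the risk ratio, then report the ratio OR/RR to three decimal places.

Cells: a = 1178, b = 338, c = 439, d = 471.
OR = (1178·471)/(338·439) = 554838/148382 = 3.73925
Risk in exposed = 1178/1516 = 0.77704; risk in unexposed = 439/910 = 0.48242; RR = 1.61073
OR/RR = 3.73925 / 1.61073 = 2.32146
The outcome is not rare, so the OR lies further from 1 than the RR.

2.321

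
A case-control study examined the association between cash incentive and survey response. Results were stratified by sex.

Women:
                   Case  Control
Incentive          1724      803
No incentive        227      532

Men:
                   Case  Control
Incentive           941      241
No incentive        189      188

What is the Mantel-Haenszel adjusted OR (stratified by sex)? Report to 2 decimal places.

4.64

OR_MH = Σ(aᵢdᵢ/nᵢ) / Σ(bᵢcᵢ/nᵢ), where nᵢ is the stratum total.
Stratum 1 (Women): n = 3286; a·d/n = 1724·532/3286 = 279.1138; b·c/n = 803·227/3286 = 55.4720
Stratum 2 (Men): n = 1559; a·d/n = 941·188/1559 = 113.4753; b·c/n = 241·189/1559 = 29.2168
OR_MH = (279.1138 + 113.4753) / (55.4720 + 29.2168) = 392.5891 / 84.6888 = 4.63567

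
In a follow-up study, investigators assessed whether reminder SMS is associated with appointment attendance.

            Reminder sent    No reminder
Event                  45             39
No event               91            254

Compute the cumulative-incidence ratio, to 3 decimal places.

2.486

Reading the table with exposure as columns: a = 45 (Reminder sent, case), b = 91 (Reminder sent, non-case), c = 39 (No reminder, case), d = 254.
Risk in exposed = 45/136 = 0.33088; risk in unexposed = 39/293 = 0.13311.
RR = 0.33088 / 0.13311 = 2.48586
The risk among the exposed is 2.49 times that among the unexposed.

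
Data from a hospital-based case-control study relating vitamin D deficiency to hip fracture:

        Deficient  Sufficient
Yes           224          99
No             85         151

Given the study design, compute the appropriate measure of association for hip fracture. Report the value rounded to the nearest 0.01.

4.02

Reading the table with exposure as columns: a = 224 (Deficient, case), b = 85 (Deficient, non-case), c = 99 (Sufficient, case), d = 151.
This is a hospital-based case-control study: participants were sampled on outcome status, so risks in the source population cannot be estimated directly — relative risk is not valid here. The odds ratio is the appropriate measure.
OR = (a·d)/(b·c) = (224 × 151) / (85 × 99) = 33824 / 8415 = 4.01949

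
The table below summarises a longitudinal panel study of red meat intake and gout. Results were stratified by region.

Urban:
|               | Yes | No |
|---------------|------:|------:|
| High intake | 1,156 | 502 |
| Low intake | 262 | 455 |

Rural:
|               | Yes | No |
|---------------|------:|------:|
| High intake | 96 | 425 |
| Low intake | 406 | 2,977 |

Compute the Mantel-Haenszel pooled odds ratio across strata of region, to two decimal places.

2.96

OR_MH = Σ(aᵢdᵢ/nᵢ) / Σ(bᵢcᵢ/nᵢ), where nᵢ is the stratum total.
Stratum 1 (Urban): n = 2375; a·d/n = 1156·455/2375 = 221.4653; b·c/n = 502·262/2375 = 55.3785
Stratum 2 (Rural): n = 3904; a·d/n = 96·2977/3904 = 73.2049; b·c/n = 425·406/3904 = 44.1983
OR_MH = (221.4653 + 73.2049) / (55.3785 + 44.1983) = 294.6702 / 99.5768 = 2.95923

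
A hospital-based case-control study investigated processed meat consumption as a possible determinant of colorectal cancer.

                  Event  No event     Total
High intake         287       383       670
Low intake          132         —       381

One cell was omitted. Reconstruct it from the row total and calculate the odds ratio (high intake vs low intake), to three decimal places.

The missing cell is in the unexposed row: 381 − 132 = 249.
So a = 287, b = 383, c = 132, d = 249.
OR = (a·d)/(b·c) = (287 × 249) / (383 × 132) = 71463 / 50556 = 1.41354

1.414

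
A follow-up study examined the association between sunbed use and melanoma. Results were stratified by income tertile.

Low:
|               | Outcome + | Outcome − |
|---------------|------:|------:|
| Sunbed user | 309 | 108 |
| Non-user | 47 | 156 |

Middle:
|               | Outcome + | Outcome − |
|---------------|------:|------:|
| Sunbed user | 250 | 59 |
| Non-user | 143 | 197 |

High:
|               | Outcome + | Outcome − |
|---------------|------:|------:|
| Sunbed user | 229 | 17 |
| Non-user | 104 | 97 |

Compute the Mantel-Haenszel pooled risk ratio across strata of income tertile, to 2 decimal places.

2.14

RR_MH = Σ(aᵢ·n₀ᵢ/nᵢ) / Σ(cᵢ·n₁ᵢ/nᵢ), with n₁ᵢ = aᵢ+bᵢ (exposed), n₀ᵢ = cᵢ+dᵢ (unexposed), nᵢ = n₁ᵢ+n₀ᵢ.
Stratum 1 (Low): n₁ = 417, n₀ = 203, n = 620; a·n₀/n = 309·203/620 = 101.1726; c·n₁/n = 47·417/620 = 31.6113
Stratum 2 (Middle): n₁ = 309, n₀ = 340, n = 649; a·n₀/n = 250·340/649 = 130.9707; c·n₁/n = 143·309/649 = 68.0847
Stratum 3 (High): n₁ = 246, n₀ = 201, n = 447; a·n₀/n = 229·201/447 = 102.9732; c·n₁/n = 104·246/447 = 57.2349
RR_MH = (101.1726 + 130.9707 + 102.9732) / (31.6113 + 68.0847 + 57.2349) = 335.1165 / 156.9309 = 2.13544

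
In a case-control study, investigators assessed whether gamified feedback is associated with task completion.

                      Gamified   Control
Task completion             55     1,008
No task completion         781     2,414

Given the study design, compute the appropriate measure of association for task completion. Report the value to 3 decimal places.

Reading the table with exposure as columns: a = 55 (Gamified, case), b = 781 (Gamified, non-case), c = 1008 (Control, case), d = 2414.
This is a case-control study: participants were sampled on outcome status, so risks in the source population cannot be estimated directly — relative risk is not valid here. The odds ratio is the appropriate measure.
OR = (a·d)/(b·c) = (55 × 2414) / (781 × 1008) = 132770 / 787248 = 0.16865

0.169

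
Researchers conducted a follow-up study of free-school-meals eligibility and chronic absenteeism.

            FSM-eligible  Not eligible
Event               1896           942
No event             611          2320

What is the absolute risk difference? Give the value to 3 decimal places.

0.468

Reading the table with exposure as columns: a = 1896 (FSM-eligible, case), b = 611 (FSM-eligible, non-case), c = 942 (Not eligible, case), d = 2320.
Risk in exposed = 1896/2507 = 0.756282; risk in unexposed = 942/3262 = 0.288780.
Risk difference = 0.756282 − 0.288780 = 0.467503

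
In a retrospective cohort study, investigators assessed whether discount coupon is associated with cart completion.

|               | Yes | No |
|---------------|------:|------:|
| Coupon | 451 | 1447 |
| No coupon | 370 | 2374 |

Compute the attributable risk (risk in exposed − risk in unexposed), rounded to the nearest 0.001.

0.103

Cells: a = 451, b = 1447, c = 370, d = 2374.
Risk in exposed = 451/1898 = 0.237619; risk in unexposed = 370/2744 = 0.134840.
Risk difference = 0.237619 − 0.134840 = 0.102779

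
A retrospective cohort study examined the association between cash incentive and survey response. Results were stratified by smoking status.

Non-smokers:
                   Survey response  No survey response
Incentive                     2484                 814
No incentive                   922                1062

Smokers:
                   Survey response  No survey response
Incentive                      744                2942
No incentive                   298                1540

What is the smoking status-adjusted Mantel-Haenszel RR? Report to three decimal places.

1.524

RR_MH = Σ(aᵢ·n₀ᵢ/nᵢ) / Σ(cᵢ·n₁ᵢ/nᵢ), with n₁ᵢ = aᵢ+bᵢ (exposed), n₀ᵢ = cᵢ+dᵢ (unexposed), nᵢ = n₁ᵢ+n₀ᵢ.
Stratum 1 (Non-smokers): n₁ = 3298, n₀ = 1984, n = 5282; a·n₀/n = 2484·1984/5282 = 933.0284; c·n₁/n = 922·3298/5282 = 575.6827
Stratum 2 (Smokers): n₁ = 3686, n₀ = 1838, n = 5524; a·n₀/n = 744·1838/5524 = 247.5510; c·n₁/n = 298·3686/5524 = 198.8465
RR_MH = (933.0284 + 247.5510) / (575.6827 + 198.8465) = 1180.5794 / 774.5292 = 1.52425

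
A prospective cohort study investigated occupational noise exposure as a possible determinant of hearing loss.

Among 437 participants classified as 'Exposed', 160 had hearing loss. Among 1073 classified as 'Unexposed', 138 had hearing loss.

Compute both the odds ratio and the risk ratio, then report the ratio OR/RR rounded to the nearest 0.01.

1.37

From the description: a = 160, b = 277, c = 138, d = 935.
OR = (160·935)/(277·138) = 149600/38226 = 3.91357
Risk in exposed = 160/437 = 0.36613; risk in unexposed = 138/1073 = 0.12861; RR = 2.84681
OR/RR = 3.91357 / 2.84681 = 1.37472
The outcome is not rare, so the OR lies further from 1 than the RR.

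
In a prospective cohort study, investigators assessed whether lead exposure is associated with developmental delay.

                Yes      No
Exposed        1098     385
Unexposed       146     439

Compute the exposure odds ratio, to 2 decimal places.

8.58

Cells: a = 1098, b = 385, c = 146, d = 439.
OR = (a·d)/(b·c) = (1098 × 439) / (385 × 146) = 482022 / 56210 = 8.57538
The odds of developmental delay are about 8.58 times as high in the exposed group.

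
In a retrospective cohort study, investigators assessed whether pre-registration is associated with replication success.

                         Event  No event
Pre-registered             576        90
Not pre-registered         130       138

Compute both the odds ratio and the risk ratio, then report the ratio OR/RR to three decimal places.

3.810

Cells: a = 576, b = 90, c = 130, d = 138.
OR = (576·138)/(90·130) = 79488/11700 = 6.79385
Risk in exposed = 576/666 = 0.86486; risk in unexposed = 130/268 = 0.48507; RR = 1.78295
OR/RR = 6.79385 / 1.78295 = 3.81045
The outcome is not rare, so the OR lies further from 1 than the RR.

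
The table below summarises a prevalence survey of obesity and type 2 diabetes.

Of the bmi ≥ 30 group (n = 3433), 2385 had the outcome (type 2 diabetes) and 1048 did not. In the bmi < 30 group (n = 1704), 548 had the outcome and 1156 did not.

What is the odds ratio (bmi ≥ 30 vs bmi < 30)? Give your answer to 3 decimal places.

From the description: a = 2385, b = 1048, c = 548, d = 1156.
OR = (a·d)/(b·c) = (2385 × 1156) / (1048 × 548) = 2757060 / 574304 = 4.80070
The odds of type 2 diabetes are about 4.80 times as high in the bmi ≥ 30 group.

4.801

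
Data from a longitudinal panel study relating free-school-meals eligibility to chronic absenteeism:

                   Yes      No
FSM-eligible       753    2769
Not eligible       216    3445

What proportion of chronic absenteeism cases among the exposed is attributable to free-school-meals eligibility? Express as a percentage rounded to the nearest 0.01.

72.40

Cells: a = 753, b = 2769, c = 216, d = 3445.
Risk in exposed = 753/3522 = 0.21380; risk in unexposed = 216/3661 = 0.05900.
RR = 0.21380/0.05900 = 3.62369
AR% = (RR − 1)/RR × 100 = (3.62369 − 1)/3.62369 × 100 = 72.4039%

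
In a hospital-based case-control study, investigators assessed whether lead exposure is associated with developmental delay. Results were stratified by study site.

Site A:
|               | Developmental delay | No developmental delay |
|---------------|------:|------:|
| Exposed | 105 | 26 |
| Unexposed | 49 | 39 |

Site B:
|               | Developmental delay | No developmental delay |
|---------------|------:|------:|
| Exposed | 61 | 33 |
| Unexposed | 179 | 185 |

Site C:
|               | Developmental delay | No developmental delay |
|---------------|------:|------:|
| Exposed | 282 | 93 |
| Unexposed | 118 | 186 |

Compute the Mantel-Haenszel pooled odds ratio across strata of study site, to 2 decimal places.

3.46

OR_MH = Σ(aᵢdᵢ/nᵢ) / Σ(bᵢcᵢ/nᵢ), where nᵢ is the stratum total.
Stratum 1 (Site A): n = 219; a·d/n = 105·39/219 = 18.6986; b·c/n = 26·49/219 = 5.8174
Stratum 2 (Site B): n = 458; a·d/n = 61·185/458 = 24.6397; b·c/n = 33·179/458 = 12.8974
Stratum 3 (Site C): n = 679; a·d/n = 282·186/679 = 77.2489; b·c/n = 93·118/679 = 16.1620
OR_MH = (18.6986 + 24.6397 + 77.2489) / (5.8174 + 12.8974 + 16.1620) = 120.5873 / 34.8767 = 3.45753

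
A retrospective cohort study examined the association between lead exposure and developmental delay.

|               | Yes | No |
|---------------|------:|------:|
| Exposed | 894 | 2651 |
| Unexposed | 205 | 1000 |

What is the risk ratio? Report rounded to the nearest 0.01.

1.48

Cells: a = 894, b = 2651, c = 205, d = 1000.
Risk in exposed = 894/3545 = 0.25219; risk in unexposed = 205/1205 = 0.17012.
RR = 0.25219 / 0.17012 = 1.48236
The risk among the exposed is 1.48 times that among the unexposed.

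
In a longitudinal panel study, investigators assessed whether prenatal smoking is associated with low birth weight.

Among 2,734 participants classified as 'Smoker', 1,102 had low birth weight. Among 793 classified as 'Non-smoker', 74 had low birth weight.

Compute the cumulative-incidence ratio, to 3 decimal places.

4.319

From the description: a = 1102, b = 1632, c = 74, d = 719.
Risk in exposed = 1102/2734 = 0.40307; risk in unexposed = 74/793 = 0.09332.
RR = 0.40307 / 0.09332 = 4.31941
The risk among the exposed is 4.32 times that among the unexposed.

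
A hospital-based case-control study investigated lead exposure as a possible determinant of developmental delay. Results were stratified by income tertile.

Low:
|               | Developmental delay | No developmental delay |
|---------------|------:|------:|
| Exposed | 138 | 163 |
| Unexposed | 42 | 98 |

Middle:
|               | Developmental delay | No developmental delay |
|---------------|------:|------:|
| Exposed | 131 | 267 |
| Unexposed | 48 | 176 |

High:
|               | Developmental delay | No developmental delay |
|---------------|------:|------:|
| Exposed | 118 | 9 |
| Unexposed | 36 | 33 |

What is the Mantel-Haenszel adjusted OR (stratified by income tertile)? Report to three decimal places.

2.319

OR_MH = Σ(aᵢdᵢ/nᵢ) / Σ(bᵢcᵢ/nᵢ), where nᵢ is the stratum total.
Stratum 1 (Low): n = 441; a·d/n = 138·98/441 = 30.6667; b·c/n = 163·42/441 = 15.5238
Stratum 2 (Middle): n = 622; a·d/n = 131·176/622 = 37.0675; b·c/n = 267·48/622 = 20.6045
Stratum 3 (High): n = 196; a·d/n = 118·33/196 = 19.8673; b·c/n = 9·36/196 = 1.6531
OR_MH = (30.6667 + 37.0675 + 19.8673) / (15.5238 + 20.6045 + 1.6531) = 87.6015 / 37.7814 = 2.31864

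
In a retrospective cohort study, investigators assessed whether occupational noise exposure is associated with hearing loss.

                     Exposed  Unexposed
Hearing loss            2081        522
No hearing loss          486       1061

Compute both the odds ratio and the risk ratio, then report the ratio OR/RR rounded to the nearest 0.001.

Reading the table with exposure as columns: a = 2081 (Exposed, case), b = 486 (Exposed, non-case), c = 522 (Unexposed, case), d = 1061.
OR = (2081·1061)/(486·522) = 2207941/253692 = 8.70323
Risk in exposed = 2081/2567 = 0.81067; risk in unexposed = 522/1583 = 0.32975; RR = 2.45842
OR/RR = 8.70323 / 2.45842 = 3.54017
The outcome is not rare, so the OR lies further from 1 than the RR.

3.540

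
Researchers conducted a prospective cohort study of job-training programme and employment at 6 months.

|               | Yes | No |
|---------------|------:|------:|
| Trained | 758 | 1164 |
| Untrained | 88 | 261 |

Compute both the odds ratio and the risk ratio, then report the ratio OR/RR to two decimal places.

1.23

Cells: a = 758, b = 1164, c = 88, d = 261.
OR = (758·261)/(1164·88) = 197838/102432 = 1.93141
Risk in exposed = 758/1922 = 0.39438; risk in unexposed = 88/349 = 0.25215; RR = 1.56408
OR/RR = 1.93141 / 1.56408 = 1.23485
The outcome is not rare, so the OR lies further from 1 than the RR.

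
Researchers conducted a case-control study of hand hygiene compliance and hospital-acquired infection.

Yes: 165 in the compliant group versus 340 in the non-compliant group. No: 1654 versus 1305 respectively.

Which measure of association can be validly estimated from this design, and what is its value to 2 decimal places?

0.38

From the description: a = 165, b = 1654, c = 340, d = 1305.
This is a case-control study: participants were sampled on outcome status, so risks in the source population cannot be estimated directly — relative risk is not valid here. The odds ratio is the appropriate measure.
OR = (a·d)/(b·c) = (165 × 1305) / (1654 × 340) = 215325 / 562360 = 0.38290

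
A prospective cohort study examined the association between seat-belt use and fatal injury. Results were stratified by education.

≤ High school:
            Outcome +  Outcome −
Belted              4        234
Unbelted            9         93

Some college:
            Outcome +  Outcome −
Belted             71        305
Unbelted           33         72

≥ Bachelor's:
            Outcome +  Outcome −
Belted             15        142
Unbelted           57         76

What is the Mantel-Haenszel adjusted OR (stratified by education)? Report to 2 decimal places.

OR_MH = Σ(aᵢdᵢ/nᵢ) / Σ(bᵢcᵢ/nᵢ), where nᵢ is the stratum total.
Stratum 1 (≤ High school): n = 340; a·d/n = 4·93/340 = 1.0941; b·c/n = 234·9/340 = 6.1941
Stratum 2 (Some college): n = 481; a·d/n = 71·72/481 = 10.6279; b·c/n = 305·33/481 = 20.9252
Stratum 3 (≥ Bachelor's): n = 290; a·d/n = 15·76/290 = 3.9310; b·c/n = 142·57/290 = 27.9103
OR_MH = (1.0941 + 10.6279 + 3.9310) / (6.1941 + 20.9252 + 27.9103) = 15.6530 / 55.0296 = 0.28445

0.28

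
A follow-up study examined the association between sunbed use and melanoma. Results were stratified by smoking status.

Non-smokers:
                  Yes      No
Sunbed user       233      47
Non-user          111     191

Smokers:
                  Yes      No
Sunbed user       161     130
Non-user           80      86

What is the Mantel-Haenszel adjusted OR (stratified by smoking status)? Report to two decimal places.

3.37

OR_MH = Σ(aᵢdᵢ/nᵢ) / Σ(bᵢcᵢ/nᵢ), where nᵢ is the stratum total.
Stratum 1 (Non-smokers): n = 582; a·d/n = 233·191/582 = 76.4656; b·c/n = 47·111/582 = 8.9639
Stratum 2 (Smokers): n = 457; a·d/n = 161·86/457 = 30.2976; b·c/n = 130·80/457 = 22.7571
OR_MH = (76.4656 + 30.2976) / (8.9639 + 22.7571) = 106.7632 / 31.7210 = 3.36569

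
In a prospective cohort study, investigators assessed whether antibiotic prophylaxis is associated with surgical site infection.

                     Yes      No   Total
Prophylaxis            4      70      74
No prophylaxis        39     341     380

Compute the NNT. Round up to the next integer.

Risk in treated group = 4/74 = 0.05405; risk in control = 39/380 = 0.10263.
Absolute risk reduction = 0.10263 − 0.05405 = 0.04858
NNT = 1 / ARR = 1 / 0.04858 = 20.586 → round up → 21

21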